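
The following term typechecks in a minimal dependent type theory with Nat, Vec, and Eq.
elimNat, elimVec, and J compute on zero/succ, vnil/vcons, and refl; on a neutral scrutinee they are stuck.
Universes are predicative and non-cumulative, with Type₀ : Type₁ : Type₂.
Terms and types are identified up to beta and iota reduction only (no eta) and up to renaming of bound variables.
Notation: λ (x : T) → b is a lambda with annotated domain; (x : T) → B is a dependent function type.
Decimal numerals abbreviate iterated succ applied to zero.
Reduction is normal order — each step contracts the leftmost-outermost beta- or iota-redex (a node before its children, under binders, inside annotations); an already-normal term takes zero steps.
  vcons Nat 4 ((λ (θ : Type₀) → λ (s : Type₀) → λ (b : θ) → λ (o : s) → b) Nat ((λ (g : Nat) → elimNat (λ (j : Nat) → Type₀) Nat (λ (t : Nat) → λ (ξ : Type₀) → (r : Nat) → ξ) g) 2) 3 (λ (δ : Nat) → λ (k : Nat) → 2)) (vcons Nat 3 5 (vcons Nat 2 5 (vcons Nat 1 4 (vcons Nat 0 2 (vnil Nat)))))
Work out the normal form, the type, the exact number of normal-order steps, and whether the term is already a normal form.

resulting normal form:
  vcons Nat 4 3 (vcons Nat 3 5 (vcons Nat 2 5 (vcons Nat 1 4 (vcons Nat 0 2 (vnil Nat)))))
inferred type:
  Vec Nat 5
reduction steps (normal order): 4
term was already normal: no
first contracted redex: a beta-redex


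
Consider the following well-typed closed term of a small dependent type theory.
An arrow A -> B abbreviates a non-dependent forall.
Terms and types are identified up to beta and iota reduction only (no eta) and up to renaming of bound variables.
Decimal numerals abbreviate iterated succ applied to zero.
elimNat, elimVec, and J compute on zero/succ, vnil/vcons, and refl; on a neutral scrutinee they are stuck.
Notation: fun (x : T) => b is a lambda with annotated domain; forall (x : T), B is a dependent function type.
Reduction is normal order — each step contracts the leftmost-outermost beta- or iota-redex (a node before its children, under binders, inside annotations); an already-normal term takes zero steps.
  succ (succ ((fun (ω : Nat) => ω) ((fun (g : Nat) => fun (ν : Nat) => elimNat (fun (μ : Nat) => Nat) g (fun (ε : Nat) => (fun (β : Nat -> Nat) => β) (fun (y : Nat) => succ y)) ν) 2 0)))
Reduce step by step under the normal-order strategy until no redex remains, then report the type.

normal-order reduction:
  succ (succ ((fun (ω : Nat) => ω) ((fun (g : Nat) => fun (ν : Nat) => elimNat (fun (μ : Nat) => Nat) g (fun (ε : Nat) => (fun (β : Nat -> Nat) => β) (fun (y : Nat) => succ y)) ν) 2 0)))
  ~> succ (succ ((fun (ω : Nat) => fun (g : Nat) => elimNat (fun (ν : Nat) => Nat) ω (fun (μ : Nat) => (fun (ε : Nat -> Nat) => ε) (fun (β : Nat) => succ β)) g) 2 0))
  ~> succ (succ ((fun (ω : Nat) => elimNat (fun (g : Nat) => Nat) 2 (fun (ν : Nat) => (fun (μ : Nat -> Nat) => μ) (fun (ε : Nat) => succ ε)) ω) 0))
  ~> succ (succ (elimNat (fun (ω : Nat) => Nat) 2 (fun (g : Nat) => (fun (ν : Nat -> Nat) => ν) (fun (μ : Nat) => succ μ)) 0))
  ~> 4
the term's type:
  Nat


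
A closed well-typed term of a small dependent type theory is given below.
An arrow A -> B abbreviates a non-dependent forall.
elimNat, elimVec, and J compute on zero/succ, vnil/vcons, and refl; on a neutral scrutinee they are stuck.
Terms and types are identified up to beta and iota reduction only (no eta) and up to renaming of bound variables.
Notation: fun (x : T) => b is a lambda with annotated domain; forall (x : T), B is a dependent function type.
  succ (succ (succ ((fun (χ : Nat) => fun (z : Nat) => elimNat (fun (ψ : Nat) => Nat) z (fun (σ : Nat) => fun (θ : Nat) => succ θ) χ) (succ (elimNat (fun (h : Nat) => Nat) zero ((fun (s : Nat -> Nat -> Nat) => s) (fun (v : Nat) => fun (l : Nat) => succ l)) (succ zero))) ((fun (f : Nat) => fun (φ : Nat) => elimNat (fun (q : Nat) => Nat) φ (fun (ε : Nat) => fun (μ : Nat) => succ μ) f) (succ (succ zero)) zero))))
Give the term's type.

type:
  Nat


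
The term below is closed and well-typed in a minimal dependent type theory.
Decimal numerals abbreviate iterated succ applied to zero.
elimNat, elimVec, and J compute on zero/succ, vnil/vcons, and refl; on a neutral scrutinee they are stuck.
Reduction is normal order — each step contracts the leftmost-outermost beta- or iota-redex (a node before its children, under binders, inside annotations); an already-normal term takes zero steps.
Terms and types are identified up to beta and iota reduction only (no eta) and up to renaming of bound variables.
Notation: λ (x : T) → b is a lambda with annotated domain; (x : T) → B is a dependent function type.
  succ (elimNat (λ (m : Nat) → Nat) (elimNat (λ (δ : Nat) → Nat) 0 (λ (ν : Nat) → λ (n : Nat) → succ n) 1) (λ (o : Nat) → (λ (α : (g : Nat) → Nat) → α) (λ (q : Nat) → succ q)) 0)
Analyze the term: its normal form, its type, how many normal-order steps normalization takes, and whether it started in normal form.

resulting normal form:
  2
inferred type:
  Nat
steps to reach normal form (normal order): 5
term was already normal: no
first redex: an elimNat iota-redex


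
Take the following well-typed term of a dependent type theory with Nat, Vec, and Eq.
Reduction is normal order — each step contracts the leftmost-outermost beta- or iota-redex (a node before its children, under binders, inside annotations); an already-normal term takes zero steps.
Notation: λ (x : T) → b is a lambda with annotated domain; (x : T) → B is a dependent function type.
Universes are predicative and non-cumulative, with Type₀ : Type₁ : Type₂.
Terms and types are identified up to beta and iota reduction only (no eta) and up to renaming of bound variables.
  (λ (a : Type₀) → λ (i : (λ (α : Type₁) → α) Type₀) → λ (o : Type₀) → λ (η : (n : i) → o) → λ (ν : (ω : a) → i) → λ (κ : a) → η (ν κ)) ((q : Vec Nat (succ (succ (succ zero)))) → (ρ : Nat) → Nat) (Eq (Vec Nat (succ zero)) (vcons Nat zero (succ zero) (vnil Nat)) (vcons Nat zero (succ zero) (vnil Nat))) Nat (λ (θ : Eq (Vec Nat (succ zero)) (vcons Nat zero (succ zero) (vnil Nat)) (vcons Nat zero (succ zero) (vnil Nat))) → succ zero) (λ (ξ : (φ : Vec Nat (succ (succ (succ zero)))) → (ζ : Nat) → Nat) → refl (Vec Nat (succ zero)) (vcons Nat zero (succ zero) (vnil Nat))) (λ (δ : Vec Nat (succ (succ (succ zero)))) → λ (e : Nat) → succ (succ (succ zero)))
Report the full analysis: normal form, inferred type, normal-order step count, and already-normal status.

resulting normal form:
  succ zero
the term's type:
  Nat
steps to reach normal form (normal order): 7
already normal: no
first contracted redex: a beta-redex


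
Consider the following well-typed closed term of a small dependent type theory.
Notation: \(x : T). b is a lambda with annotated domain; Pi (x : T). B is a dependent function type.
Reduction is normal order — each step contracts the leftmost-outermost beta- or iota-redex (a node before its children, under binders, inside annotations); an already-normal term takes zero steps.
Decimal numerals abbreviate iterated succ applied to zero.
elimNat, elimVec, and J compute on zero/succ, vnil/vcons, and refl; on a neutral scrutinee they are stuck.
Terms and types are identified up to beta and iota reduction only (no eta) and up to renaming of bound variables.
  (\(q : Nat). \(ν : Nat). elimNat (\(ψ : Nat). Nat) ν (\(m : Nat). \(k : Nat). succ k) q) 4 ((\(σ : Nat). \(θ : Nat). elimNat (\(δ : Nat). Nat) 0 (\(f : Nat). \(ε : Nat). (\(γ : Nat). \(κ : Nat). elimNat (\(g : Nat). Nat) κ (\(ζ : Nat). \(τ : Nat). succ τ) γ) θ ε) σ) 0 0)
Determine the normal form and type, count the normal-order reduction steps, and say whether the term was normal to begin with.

reduced normal form:
  4
inferred type:
  Nat
normal-order step count: 18
started in normal form: no
first contracted redex: a beta-redex


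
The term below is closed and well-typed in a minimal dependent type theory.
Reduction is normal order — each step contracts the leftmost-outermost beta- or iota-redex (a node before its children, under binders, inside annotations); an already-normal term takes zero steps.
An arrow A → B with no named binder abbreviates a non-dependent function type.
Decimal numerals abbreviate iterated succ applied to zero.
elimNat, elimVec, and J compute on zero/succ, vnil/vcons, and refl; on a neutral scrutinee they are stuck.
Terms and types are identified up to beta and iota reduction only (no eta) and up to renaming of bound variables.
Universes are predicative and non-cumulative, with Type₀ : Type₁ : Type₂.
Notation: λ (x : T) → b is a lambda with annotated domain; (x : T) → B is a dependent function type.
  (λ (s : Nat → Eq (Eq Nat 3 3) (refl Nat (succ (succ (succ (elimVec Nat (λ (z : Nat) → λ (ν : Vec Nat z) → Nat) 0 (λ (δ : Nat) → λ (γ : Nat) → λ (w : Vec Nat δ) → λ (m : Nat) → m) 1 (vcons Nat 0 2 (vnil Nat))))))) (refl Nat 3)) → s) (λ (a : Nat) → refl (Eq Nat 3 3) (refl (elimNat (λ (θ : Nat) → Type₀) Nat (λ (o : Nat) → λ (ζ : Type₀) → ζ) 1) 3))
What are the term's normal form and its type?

reduced normal form:
  λ (s : Nat) → refl (Eq Nat 3 3) (refl Nat 3)
inferred type:
  Nat → Eq (Eq Nat 3 3) (refl Nat 3) (refl Nat 3)


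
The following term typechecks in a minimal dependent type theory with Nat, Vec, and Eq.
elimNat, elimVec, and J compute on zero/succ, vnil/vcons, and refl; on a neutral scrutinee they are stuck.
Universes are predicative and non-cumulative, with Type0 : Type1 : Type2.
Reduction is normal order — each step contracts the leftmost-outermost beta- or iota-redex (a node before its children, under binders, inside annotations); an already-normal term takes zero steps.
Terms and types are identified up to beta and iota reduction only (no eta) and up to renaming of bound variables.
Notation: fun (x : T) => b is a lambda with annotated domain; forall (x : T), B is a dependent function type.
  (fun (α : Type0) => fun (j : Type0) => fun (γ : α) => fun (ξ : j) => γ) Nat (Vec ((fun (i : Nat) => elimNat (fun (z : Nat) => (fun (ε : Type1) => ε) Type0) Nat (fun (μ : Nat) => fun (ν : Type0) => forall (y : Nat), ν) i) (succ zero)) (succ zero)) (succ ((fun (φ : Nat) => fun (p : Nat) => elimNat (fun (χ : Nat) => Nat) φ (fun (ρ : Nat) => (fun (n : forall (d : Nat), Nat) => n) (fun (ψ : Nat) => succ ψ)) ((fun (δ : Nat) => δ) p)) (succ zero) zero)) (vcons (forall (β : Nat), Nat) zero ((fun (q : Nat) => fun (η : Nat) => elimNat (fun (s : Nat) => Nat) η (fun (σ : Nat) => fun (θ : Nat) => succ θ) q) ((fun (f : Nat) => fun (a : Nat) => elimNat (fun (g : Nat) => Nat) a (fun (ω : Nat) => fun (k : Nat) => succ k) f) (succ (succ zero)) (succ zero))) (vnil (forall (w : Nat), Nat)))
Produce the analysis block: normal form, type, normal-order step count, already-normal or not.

resulting normal form:
  succ (succ zero)
inferred type:
  Nat
steps to reach normal form (normal order): 9
term was already normal: no
first redex: a beta-redex


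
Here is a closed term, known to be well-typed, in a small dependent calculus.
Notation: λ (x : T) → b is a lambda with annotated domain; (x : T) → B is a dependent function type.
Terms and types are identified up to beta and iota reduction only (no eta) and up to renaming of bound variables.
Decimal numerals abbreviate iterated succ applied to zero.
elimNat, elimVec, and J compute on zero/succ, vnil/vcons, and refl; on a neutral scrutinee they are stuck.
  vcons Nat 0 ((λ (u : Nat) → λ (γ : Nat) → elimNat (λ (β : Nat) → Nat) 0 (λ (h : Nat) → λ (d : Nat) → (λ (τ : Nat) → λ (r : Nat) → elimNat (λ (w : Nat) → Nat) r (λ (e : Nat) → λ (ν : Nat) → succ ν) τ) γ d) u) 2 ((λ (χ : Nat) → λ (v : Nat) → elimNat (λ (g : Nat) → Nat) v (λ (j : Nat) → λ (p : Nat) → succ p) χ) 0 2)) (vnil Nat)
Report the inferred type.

the term's type:
  Vec Nat 1


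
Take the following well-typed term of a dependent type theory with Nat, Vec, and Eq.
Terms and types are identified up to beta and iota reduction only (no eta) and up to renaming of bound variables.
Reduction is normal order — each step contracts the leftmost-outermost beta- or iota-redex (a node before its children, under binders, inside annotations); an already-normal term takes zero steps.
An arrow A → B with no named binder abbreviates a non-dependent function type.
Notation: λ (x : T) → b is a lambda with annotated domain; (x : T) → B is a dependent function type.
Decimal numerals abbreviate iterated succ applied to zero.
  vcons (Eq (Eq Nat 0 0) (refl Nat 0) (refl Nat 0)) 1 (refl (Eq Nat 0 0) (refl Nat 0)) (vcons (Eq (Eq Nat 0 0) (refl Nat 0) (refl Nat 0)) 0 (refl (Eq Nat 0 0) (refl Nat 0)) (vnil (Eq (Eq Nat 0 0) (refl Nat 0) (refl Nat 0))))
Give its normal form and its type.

resulting normal form:
  vcons (Eq (Eq Nat 0 0) (refl Nat 0) (refl Nat 0)) 1 (refl (Eq Nat 0 0) (refl Nat 0)) (vcons (Eq (Eq Nat 0 0) (refl Nat 0) (refl Nat 0)) 0 (refl (Eq Nat 0 0) (refl Nat 0)) (vnil (Eq (Eq Nat 0 0) (refl Nat 0) (refl Nat 0))))
type:
  Vec (Eq (Eq Nat 0 0) (refl Nat 0) (refl Nat 0)) 2


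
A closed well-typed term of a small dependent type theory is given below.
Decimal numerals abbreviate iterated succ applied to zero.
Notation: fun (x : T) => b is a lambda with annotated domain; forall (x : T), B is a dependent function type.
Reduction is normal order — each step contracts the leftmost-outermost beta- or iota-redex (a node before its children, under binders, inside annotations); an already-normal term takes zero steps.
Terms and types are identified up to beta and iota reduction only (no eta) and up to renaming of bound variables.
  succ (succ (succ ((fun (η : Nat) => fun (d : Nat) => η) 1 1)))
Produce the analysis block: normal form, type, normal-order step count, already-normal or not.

normal form:
  4
type:
  Nat
steps to reach normal form (normal order): 2
already normal: no
first redex: a beta-redex


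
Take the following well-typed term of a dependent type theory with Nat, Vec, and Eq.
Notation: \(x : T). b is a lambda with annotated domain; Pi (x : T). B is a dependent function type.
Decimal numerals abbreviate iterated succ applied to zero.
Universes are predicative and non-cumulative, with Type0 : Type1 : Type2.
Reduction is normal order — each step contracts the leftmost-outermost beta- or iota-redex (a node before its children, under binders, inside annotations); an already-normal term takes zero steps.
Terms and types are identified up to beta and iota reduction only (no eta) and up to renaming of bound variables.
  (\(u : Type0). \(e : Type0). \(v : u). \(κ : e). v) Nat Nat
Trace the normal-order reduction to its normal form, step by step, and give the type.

normal-order reduction:
  (\(u : Type0). \(e : Type0). \(v : u). \(κ : e). v) Nat Nat
  ~> (\(u : Type0). \(e : Nat). \(v : u). e) Nat
  ~> \(u : Nat). \(e : Nat). u
inferred type:
  Pi (u : Nat). Pi (e : Nat). Nat


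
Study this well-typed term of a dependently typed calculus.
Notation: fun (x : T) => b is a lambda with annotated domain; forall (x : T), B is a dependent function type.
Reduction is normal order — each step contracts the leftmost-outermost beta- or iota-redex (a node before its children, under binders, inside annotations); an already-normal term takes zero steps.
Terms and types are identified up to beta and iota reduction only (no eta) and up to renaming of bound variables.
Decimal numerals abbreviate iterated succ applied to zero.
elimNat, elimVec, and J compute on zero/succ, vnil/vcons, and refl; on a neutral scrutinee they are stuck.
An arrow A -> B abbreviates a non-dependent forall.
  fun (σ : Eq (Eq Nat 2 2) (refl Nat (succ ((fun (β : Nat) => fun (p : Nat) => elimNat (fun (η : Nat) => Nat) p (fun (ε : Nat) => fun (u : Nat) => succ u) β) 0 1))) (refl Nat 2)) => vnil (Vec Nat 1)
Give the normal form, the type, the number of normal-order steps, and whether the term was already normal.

resulting normal form:
  fun (σ : Eq (Eq Nat 2 2) (refl Nat 2) (refl Nat 2)) => vnil (Vec Nat 1)
type:
  Eq (Eq Nat 2 2) (refl Nat 2) (refl Nat 2) -> Vec (Vec Nat 1) 0
steps to reach normal form (normal order): 3
already normal: no
first contracted redex: a beta-redex


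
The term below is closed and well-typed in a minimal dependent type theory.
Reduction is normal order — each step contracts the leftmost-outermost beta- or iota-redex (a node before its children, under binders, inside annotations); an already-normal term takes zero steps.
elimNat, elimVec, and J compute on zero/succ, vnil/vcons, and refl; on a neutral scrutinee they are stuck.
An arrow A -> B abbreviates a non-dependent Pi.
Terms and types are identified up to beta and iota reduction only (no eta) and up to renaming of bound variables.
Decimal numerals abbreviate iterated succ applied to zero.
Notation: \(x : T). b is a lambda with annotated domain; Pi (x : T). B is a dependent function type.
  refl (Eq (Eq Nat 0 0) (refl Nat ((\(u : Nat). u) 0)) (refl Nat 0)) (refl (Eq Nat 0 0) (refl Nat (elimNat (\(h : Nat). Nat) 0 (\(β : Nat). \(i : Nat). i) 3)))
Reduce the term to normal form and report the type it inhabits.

normal form:
  refl (Eq (Eq Nat 0 0) (refl Nat 0) (refl Nat 0)) (refl (Eq Nat 0 0) (refl Nat 0))
inferred type:
  Eq (Eq (Eq Nat 0 0) (refl Nat 0) (refl Nat 0)) (refl (Eq Nat 0 0) (refl Nat 0)) (refl (Eq Nat 0 0) (refl Nat 0))


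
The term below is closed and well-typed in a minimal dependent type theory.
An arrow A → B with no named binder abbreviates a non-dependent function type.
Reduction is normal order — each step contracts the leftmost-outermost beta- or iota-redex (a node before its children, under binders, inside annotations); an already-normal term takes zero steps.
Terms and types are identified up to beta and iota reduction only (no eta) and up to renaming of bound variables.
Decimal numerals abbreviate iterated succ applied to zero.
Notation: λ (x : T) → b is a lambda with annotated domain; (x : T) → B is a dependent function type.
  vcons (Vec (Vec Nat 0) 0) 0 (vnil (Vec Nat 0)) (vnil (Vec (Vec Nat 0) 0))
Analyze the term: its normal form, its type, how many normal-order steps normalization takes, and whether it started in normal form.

reduced normal form:
  vcons (Vec (Vec Nat 0) 0) 0 (vnil (Vec Nat 0)) (vnil (Vec (Vec Nat 0) 0))
the term's type:
  Vec (Vec (Vec Nat 0) 0) 1
normal-order step count: 0
term was already normal: yes


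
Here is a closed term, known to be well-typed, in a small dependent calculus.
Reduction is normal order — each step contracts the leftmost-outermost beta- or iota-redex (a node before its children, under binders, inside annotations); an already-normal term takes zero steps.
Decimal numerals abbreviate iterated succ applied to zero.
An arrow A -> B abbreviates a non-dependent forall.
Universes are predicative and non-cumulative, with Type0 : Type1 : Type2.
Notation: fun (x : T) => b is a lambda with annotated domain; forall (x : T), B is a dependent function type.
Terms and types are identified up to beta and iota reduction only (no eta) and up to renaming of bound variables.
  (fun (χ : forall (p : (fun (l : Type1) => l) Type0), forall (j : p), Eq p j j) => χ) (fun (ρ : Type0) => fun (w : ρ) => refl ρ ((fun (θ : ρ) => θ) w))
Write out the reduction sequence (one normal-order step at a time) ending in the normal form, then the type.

reduction (normal order):
  (fun (χ : forall (p : (fun (l : Type1) => l) Type0), forall (j : p), Eq p j j) => χ) (fun (ρ : Type0) => fun (w : ρ) => refl ρ ((fun (θ : ρ) => θ) w))
  ~> fun (χ : Type0) => fun (p : χ) => refl χ ((fun (l : χ) => l) p)
  ~> fun (χ : Type0) => fun (p : χ) => refl χ p
type:
  forall (χ : Type0), forall (p : χ), Eq χ p p


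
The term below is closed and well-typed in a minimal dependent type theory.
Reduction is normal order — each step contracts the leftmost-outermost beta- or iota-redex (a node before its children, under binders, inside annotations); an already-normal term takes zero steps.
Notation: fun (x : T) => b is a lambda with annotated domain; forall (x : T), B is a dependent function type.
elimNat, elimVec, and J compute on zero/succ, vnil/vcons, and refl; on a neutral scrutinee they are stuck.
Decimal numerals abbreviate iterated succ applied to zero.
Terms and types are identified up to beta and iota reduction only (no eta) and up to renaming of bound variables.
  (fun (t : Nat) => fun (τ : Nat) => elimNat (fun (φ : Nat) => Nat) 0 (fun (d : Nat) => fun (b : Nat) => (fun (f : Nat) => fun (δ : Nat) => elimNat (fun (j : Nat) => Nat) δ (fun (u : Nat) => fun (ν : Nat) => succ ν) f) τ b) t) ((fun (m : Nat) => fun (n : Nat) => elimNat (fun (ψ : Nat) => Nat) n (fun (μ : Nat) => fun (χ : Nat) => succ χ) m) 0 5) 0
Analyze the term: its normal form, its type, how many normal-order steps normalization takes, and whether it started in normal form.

resulting normal form:
  0
inferred type:
  Nat
normal-order step count: 24
term was already normal: no
first contracted redex: a beta-redex


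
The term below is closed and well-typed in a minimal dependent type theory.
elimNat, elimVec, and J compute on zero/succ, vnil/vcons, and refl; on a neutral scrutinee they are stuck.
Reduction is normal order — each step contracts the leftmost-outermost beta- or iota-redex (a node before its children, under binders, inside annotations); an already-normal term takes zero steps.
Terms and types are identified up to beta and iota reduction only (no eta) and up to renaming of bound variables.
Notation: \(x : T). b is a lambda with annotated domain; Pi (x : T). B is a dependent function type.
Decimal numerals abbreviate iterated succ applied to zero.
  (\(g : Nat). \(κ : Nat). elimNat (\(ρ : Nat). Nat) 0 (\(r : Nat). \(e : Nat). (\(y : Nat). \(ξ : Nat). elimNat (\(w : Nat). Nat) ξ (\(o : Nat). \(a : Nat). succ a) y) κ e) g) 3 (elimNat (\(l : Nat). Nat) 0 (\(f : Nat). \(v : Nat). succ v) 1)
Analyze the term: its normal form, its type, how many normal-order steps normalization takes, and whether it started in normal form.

resulting normal form:
  3
inferred type:
  Nat
steps to reach normal form (normal order): 42
already normal: no
first redex: a beta-redex


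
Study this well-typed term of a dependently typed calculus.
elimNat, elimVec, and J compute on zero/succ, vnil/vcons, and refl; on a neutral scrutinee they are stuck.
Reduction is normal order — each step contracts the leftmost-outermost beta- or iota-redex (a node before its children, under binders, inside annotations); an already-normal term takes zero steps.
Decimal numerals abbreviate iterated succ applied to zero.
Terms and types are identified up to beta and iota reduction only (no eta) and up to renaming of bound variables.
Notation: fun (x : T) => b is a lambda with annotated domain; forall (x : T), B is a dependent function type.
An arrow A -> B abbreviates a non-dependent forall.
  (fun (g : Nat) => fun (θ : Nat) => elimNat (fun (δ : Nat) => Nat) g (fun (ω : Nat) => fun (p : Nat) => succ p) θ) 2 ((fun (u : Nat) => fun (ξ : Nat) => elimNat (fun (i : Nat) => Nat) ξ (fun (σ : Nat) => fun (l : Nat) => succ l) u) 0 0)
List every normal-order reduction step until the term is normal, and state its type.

reduction (normal order):
  (fun (g : Nat) => fun (θ : Nat) => elimNat (fun (δ : Nat) => Nat) g (fun (ω : Nat) => fun (p : Nat) => succ p) θ) 2 ((fun (u : Nat) => fun (ξ : Nat) => elimNat (fun (i : Nat) => Nat) ξ (fun (σ : Nat) => fun (l : Nat) => succ l) u) 0 0)
  ~> (fun (g : Nat) => elimNat (fun (θ : Nat) => Nat) 2 (fun (δ : Nat) => fun (ω : Nat) => succ ω) g) ((fun (p : Nat) => fun (u : Nat) => elimNat (fun (ξ : Nat) => Nat) u (fun (i : Nat) => fun (σ : Nat) => succ σ) p) 0 0)
  ~> elimNat (fun (g : Nat) => Nat) 2 (fun (θ : Nat) => fun (δ : Nat) => succ δ) ((fun (ω : Nat) => fun (p : Nat) => elimNat (fun (u : Nat) => Nat) p (fun (ξ : Nat) => fun (i : Nat) => succ i) ω) 0 0)
  ~> elimNat (fun (g : Nat) => Nat) 2 (fun (θ : Nat) => fun (δ : Nat) => succ δ) ((fun (ω : Nat) => elimNat (fun (p : Nat) => Nat) ω (fun (u : Nat) => fun (ξ : Nat) => succ ξ) 0) 0)
  ~> elimNat (fun (g : Nat) => Nat) 2 (fun (θ : Nat) => fun (δ : Nat) => succ δ) (elimNat (fun (ω : Nat) => Nat) 0 (fun (p : Nat) => fun (u : Nat) => succ u) 0)
  ~> elimNat (fun (g : Nat) => Nat) 2 (fun (θ : Nat) => fun (δ : Nat) => succ δ) 0
  ~> 2
the term's type:
  Nat


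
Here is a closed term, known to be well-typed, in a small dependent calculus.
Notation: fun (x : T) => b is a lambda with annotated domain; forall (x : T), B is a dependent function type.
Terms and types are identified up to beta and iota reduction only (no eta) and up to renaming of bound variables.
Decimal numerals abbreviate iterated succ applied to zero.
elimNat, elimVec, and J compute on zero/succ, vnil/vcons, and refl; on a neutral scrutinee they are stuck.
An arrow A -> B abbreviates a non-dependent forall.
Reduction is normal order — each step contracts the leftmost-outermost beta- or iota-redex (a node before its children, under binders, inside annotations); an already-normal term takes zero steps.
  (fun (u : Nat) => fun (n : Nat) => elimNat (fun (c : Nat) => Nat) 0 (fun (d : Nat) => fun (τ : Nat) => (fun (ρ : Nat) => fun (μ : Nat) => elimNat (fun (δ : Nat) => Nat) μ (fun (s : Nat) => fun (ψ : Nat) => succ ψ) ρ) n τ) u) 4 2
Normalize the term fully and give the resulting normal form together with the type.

reduced normal form:
  8
the term's type:
  Nat
observation: the term reaches its normal form after 51 normal-order steps.


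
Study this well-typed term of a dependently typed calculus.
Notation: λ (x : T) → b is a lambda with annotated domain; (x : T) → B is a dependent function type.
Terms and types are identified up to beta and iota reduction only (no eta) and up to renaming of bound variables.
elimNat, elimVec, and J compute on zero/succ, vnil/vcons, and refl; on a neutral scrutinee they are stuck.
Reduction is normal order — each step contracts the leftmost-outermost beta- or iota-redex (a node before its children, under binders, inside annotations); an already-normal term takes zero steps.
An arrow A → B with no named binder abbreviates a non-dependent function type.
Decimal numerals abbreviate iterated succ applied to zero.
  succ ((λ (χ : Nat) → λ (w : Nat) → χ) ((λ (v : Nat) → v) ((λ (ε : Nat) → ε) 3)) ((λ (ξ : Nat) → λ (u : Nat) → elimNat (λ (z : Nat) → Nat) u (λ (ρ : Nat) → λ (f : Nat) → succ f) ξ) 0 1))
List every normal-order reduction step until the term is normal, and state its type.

normal-order reduction sequence:
  succ ((λ (χ : Nat) → λ (w : Nat) → χ) ((λ (v : Nat) → v) ((λ (ε : Nat) → ε) 3)) ((λ (ξ : Nat) → λ (u : Nat) → elimNat (λ (z : Nat) → Nat) u (λ (ρ : Nat) → λ (f : Nat) → succ f) ξ) 0 1))
  ~> succ ((λ (χ : Nat) → (λ (w : Nat) → w) ((λ (v : Nat) → v) 3)) ((λ (ε : Nat) → λ (ξ : Nat) → elimNat (λ (u : Nat) → Nat) ξ (λ (z : Nat) → λ (ρ : Nat) → succ ρ) ε) 0 1))
  ~> succ ((λ (χ : Nat) → χ) ((λ (w : Nat) → w) 3))
  ~> succ ((λ (χ : Nat) → χ) 3)
  ~> 4
the term's type:
  Nat


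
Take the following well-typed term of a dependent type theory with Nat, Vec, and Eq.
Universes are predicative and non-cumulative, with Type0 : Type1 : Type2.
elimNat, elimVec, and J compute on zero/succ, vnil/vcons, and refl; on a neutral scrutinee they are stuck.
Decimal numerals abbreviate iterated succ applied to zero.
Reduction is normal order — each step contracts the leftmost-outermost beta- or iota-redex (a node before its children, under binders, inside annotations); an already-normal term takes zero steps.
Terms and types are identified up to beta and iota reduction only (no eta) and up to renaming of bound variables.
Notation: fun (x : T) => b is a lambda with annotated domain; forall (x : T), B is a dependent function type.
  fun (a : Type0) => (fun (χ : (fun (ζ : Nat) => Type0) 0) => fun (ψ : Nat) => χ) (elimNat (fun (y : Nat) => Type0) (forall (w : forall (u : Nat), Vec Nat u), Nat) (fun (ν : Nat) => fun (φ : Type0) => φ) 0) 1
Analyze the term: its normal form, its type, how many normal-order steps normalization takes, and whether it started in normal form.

reduced normal form:
  fun (a : Type0) => forall (χ : forall (ζ : Nat), Vec Nat ζ), Nat
inferred type:
  forall (a : Type0), Type0
reduction steps (normal order): 3
started in normal form: no
first contracted redex: a beta-redex


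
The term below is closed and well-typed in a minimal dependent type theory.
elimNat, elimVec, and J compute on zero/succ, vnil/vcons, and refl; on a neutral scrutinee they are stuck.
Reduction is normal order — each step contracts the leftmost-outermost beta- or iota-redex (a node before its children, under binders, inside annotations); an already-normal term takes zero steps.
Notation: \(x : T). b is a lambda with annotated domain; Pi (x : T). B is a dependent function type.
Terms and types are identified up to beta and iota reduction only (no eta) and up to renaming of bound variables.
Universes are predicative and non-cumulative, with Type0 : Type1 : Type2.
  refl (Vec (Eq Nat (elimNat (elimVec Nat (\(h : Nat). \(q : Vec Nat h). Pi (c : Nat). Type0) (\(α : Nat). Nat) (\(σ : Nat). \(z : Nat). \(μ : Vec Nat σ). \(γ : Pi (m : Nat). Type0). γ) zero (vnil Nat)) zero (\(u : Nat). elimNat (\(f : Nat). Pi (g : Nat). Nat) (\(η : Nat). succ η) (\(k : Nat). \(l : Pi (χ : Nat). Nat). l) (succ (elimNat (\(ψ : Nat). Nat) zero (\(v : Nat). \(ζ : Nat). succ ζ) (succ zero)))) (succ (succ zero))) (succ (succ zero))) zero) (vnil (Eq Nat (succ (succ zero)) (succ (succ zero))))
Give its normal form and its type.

normal form:
  refl (Vec (Eq Nat (succ (succ zero)) (succ (succ zero))) zero) (vnil (Eq Nat (succ (succ zero)) (succ (succ zero))))
inferred type:
  Eq (Vec (Eq Nat (succ (succ zero)) (succ (succ zero))) zero) (vnil (Eq Nat (succ (succ zero)) (succ (succ zero)))) (vnil (Eq Nat (succ (succ zero)) (succ (succ zero))))
observation: reduction starts at an elimNat iota-redex, and 29 normal-order steps reach the normal form.


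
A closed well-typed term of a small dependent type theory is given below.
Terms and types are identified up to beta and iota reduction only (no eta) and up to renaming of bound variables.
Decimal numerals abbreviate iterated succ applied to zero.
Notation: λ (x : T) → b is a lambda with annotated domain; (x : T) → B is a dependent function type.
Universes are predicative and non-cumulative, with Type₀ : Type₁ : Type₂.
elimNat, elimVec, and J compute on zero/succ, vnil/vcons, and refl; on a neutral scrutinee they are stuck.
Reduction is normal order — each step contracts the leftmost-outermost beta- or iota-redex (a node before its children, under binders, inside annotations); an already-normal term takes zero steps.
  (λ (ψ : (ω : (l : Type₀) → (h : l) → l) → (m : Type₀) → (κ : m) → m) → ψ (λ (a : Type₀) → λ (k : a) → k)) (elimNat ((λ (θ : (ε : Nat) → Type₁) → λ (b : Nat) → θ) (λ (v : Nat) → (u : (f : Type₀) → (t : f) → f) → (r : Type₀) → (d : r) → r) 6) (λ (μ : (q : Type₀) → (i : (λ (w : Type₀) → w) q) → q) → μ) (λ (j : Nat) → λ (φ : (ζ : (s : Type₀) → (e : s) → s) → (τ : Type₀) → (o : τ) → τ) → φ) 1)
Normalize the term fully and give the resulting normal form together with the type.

reduced normal form:
  λ (ψ : Type₀) → λ (ω : ψ) → ω
the term's type:
  (ψ : Type₀) → (ω : ψ) → ψ
observation: 6 normal-order steps normalize the term, beginning with a beta-redex.


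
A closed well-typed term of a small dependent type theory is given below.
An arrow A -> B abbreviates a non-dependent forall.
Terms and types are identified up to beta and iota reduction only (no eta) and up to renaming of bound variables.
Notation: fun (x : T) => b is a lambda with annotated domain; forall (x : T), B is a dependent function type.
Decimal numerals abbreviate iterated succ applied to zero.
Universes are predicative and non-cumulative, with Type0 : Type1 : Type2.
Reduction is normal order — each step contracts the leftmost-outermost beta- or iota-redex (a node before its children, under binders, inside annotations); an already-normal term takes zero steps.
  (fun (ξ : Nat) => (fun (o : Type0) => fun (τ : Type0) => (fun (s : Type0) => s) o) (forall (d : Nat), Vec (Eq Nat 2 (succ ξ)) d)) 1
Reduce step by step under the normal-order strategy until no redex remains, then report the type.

reduction (normal order):
  (fun (ξ : Nat) => (fun (o : Type0) => fun (τ : Type0) => (fun (s : Type0) => s) o) (forall (d : Nat), Vec (Eq Nat 2 (succ ξ)) d)) 1
  ~> (fun (ξ : Type0) => fun (o : Type0) => (fun (τ : Type0) => τ) ξ) (forall (s : Nat), Vec (Eq Nat 2 2) s)
  ~> fun (ξ : Type0) => (fun (o : Type0) => o) (forall (τ : Nat), Vec (Eq Nat 2 2) τ)
  ~> fun (ξ : Type0) => forall (o : Nat), Vec (Eq Nat 2 2) o
type:
  Type0 -> Type0


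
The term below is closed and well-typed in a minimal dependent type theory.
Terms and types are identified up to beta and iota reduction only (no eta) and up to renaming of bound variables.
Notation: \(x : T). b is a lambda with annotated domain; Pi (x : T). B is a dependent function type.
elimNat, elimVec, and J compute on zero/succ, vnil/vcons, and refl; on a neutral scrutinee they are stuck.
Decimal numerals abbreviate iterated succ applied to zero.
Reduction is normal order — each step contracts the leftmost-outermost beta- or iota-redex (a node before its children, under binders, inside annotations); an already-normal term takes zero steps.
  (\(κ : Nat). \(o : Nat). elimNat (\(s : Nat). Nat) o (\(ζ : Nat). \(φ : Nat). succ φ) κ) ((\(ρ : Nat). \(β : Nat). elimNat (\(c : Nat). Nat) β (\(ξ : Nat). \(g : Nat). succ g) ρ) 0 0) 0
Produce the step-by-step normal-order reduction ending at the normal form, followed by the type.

normal-order reduction sequence:
  (\(κ : Nat). \(o : Nat). elimNat (\(s : Nat). Nat) o (\(ζ : Nat). \(φ : Nat). succ φ) κ) ((\(ρ : Nat). \(β : Nat). elimNat (\(c : Nat). Nat) β (\(ξ : Nat). \(g : Nat). succ g) ρ) 0 0) 0
  ~> (\(κ : Nat). elimNat (\(o : Nat). Nat) κ (\(s : Nat). \(ζ : Nat). succ ζ) ((\(φ : Nat). \(ρ : Nat). elimNat (\(β : Nat). Nat) ρ (\(c : Nat). \(ξ : Nat). succ ξ) φ) 0 0)) 0
  ~> elimNat (\(κ : Nat). Nat) 0 (\(o : Nat). \(s : Nat). succ s) ((\(ζ : Nat). \(φ : Nat). elimNat (\(ρ : Nat). Nat) φ (\(β : Nat). \(c : Nat). succ c) ζ) 0 0)
  ~> elimNat (\(κ : Nat). Nat) 0 (\(o : Nat). \(s : Nat). succ s) ((\(ζ : Nat). elimNat (\(φ : Nat). Nat) ζ (\(ρ : Nat). \(β : Nat). succ β) 0) 0)
  ~> elimNat (\(κ : Nat). Nat) 0 (\(o : Nat). \(s : Nat). succ s) (elimNat (\(ζ : Nat). Nat) 0 (\(φ : Nat). \(ρ : Nat). succ ρ) 0)
  ~> elimNat (\(κ : Nat). Nat) 0 (\(o : Nat). \(s : Nat). succ s) 0
  ~> 0
type:
  Nat


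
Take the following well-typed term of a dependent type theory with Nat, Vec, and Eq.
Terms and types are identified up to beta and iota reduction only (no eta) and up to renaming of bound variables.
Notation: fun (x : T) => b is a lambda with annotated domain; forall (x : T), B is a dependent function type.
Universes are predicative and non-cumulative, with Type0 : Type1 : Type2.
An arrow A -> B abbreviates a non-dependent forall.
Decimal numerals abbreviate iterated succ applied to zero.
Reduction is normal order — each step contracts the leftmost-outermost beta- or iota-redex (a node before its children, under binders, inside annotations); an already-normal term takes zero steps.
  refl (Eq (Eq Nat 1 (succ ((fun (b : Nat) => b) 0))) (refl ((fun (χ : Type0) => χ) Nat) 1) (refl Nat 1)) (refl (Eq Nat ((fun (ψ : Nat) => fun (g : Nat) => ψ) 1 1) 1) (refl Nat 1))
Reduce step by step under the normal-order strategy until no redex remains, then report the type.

normal-order reduction:
  refl (Eq (Eq Nat 1 (succ ((fun (b : Nat) => b) 0))) (refl ((fun (χ : Type0) => χ) Nat) 1) (refl Nat 1)) (refl (Eq Nat ((fun (ψ : Nat) => fun (g : Nat) => ψ) 1 1) 1) (refl Nat 1))
  ~> refl (Eq (Eq Nat 1 1) (refl ((fun (b : Type0) => b) Nat) 1) (refl Nat 1)) (refl (Eq Nat ((fun (χ : Nat) => fun (ψ : Nat) => χ) 1 1) 1) (refl Nat 1))
  ~> refl (Eq (Eq Nat 1 1) (refl Nat 1) (refl Nat 1)) (refl (Eq Nat ((fun (b : Nat) => fun (χ : Nat) => b) 1 1) 1) (refl Nat 1))
  ~> refl (Eq (Eq Nat 1 1) (refl Nat 1) (refl Nat 1)) (refl (Eq Nat ((fun (b : Nat) => 1) 1) 1) (refl Nat 1))
  ~> refl (Eq (Eq Nat 1 1) (refl Nat 1) (refl Nat 1)) (refl (Eq Nat 1 1) (refl Nat 1))
the term's type:
  Eq (Eq (Eq Nat 1 1) (refl Nat 1) (refl Nat 1)) (refl (Eq Nat 1 1) (refl Nat 1)) (refl (Eq Nat 1 1) (refl Nat 1))


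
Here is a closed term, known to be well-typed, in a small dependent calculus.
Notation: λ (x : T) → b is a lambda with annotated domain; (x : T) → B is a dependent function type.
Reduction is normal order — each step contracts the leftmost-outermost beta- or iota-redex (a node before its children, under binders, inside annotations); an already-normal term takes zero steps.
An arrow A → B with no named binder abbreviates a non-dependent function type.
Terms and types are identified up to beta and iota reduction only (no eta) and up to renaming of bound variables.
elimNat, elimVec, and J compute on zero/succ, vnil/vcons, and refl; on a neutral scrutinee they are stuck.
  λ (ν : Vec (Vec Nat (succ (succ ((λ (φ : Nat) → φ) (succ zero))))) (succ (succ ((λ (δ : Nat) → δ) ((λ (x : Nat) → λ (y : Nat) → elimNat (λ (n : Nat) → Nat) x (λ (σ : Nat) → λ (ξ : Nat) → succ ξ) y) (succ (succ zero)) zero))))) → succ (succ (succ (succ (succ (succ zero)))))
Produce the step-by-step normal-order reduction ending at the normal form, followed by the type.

normal-order reduction sequence:
  λ (ν : Vec (Vec Nat (succ (succ ((λ (φ : Nat) → φ) (succ zero))))) (succ (succ ((λ (δ : Nat) → δ) ((λ (x : Nat) → λ (y : Nat) → elimNat (λ (n : Nat) → Nat) x (λ (σ : Nat) → λ (ξ : Nat) → succ ξ) y) (succ (succ zero)) zero))))) → succ (succ (succ (succ (succ (succ zero)))))
  ~> λ (ν : Vec (Vec Nat (succ (succ (succ zero)))) (succ (succ ((λ (φ : Nat) → φ) ((λ (δ : Nat) → λ (x : Nat) → elimNat (λ (y : Nat) → Nat) δ (λ (n : Nat) → λ (σ : Nat) → succ σ) x) (succ (succ zero)) zero))))) → succ (succ (succ (succ (succ (succ zero)))))
  ~> λ (ν : Vec (Vec Nat (succ (succ (succ zero)))) (succ (succ ((λ (φ : Nat) → λ (δ : Nat) → elimNat (λ (x : Nat) → Nat) φ (λ (y : Nat) → λ (n : Nat) → succ n) δ) (succ (succ zero)) zero)))) → succ (succ (succ (succ (succ (succ zero)))))
  ~> λ (ν : Vec (Vec Nat (succ (succ (succ zero)))) (succ (succ ((λ (φ : Nat) → elimNat (λ (δ : Nat) → Nat) (succ (succ zero)) (λ (x : Nat) → λ (y : Nat) → succ y) φ) zero)))) → succ (succ (succ (succ (succ (succ zero)))))
  ~> λ (ν : Vec (Vec Nat (succ (succ (succ zero)))) (succ (succ (elimNat (λ (φ : Nat) → Nat) (succ (succ zero)) (λ (δ : Nat) → λ (x : Nat) → succ x) zero)))) → succ (succ (succ (succ (succ (succ zero)))))
  ~> λ (ν : Vec (Vec Nat (succ (succ (succ zero)))) (succ (succ (succ (succ zero))))) → succ (succ (succ (succ (succ (succ zero)))))
the term's type:
  Vec (Vec Nat (succ (succ (succ zero)))) (succ (succ (succ (succ zero)))) → Nat


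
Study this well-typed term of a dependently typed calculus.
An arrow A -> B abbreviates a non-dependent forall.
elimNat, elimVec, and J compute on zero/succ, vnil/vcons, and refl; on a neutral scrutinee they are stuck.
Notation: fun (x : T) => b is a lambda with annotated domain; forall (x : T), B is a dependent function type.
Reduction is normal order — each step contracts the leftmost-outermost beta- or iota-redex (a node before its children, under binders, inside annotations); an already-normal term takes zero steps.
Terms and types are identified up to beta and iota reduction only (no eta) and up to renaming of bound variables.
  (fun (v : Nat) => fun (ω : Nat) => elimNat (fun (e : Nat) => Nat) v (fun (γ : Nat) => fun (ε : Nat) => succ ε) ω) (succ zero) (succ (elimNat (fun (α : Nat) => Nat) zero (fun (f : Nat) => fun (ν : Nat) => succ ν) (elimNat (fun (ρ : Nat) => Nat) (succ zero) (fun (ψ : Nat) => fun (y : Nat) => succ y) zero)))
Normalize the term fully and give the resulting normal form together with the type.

normal form:
  succ (succ (succ zero))
inferred type:
  Nat
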